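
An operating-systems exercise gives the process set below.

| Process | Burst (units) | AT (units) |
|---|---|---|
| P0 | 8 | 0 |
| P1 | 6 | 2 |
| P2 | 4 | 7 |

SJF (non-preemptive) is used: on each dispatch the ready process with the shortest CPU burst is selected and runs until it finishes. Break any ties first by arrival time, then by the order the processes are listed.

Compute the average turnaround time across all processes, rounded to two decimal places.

Schedule: | P0 0-8 | P2 8-12 | P1 12-18 |
Completion: P0=8  P1=18  P2=12
Turnaround times: P0=8, P1=16, P2=5
Average turnaround = (8+16+5) / 3 = 29/3 = 9.67

9.67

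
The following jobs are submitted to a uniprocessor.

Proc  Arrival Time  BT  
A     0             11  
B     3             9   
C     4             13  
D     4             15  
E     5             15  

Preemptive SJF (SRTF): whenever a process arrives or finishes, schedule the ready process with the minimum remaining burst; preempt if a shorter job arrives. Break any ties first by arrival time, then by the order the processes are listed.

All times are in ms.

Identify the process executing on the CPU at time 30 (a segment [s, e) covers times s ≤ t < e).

C

Gantt: | A 0-11 | B 11-20 | C 20-33 | D 33-48 | E 48-63 |
Completion: A=11  B=20  C=33  D=48  E=63
Turnaround (C−A): A=11  B=17  C=29  D=44  E=58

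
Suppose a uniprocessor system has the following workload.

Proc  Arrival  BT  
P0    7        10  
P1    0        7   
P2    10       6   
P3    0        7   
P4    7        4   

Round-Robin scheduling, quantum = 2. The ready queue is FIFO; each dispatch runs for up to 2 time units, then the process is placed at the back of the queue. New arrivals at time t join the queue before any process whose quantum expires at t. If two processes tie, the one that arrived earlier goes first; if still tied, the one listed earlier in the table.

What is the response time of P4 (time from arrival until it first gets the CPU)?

Schedule: | P1 0-2 | P3 2-4 | P1 4-6 | P3 6-8 | P1 8-10 | P0 10-12 | P4 12-14 | P3 14-16 | P2 16-18 | P1 18-19 | P0 19-21 | P4 21-23 | P3 23-24 | P2 24-26 | P0 26-28 | P2 28-30 | P0 30-34 |
Completion: P0=34  P1=19  P2=30  P3=24  P4=23
Response(P4) = first start − arrival = 12 − 7 = 5

5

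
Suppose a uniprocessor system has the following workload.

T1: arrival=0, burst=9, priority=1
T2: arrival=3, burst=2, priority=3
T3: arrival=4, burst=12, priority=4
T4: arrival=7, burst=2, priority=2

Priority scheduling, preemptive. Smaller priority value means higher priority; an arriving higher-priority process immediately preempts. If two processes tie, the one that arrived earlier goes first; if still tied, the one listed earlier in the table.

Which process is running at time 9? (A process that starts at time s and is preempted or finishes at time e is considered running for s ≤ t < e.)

T4

Timeline: | T1 0-9 | T4 9-11 | T2 11-13 | T3 13-25 |
Completion: T1=9  T2=13  T3=25  T4=11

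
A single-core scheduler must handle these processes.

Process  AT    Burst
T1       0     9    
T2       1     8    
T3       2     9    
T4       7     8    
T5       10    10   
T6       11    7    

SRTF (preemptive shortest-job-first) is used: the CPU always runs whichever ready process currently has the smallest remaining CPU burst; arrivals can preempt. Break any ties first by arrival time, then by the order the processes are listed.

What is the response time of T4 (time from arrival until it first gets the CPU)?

Schedule: | T1 0-9 | T2 9-17 | T6 17-24 | T4 24-32 | T3 32-41 | T5 41-51 |
Completion: T1=9  T2=17  T3=41  T4=32  T5=51  T6=24
Turnaround (C−A): T1=9  T2=16  T3=39  T4=25  T5=41  T6=13
Response(T4) = first start − arrival = 24 − 7 = 17

17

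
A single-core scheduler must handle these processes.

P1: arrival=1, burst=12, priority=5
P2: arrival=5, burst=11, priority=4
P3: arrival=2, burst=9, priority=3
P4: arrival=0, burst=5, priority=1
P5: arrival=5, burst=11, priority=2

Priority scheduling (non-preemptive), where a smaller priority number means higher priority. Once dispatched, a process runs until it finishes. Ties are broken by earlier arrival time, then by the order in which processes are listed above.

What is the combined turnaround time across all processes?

Timeline: | P4 0-5 | P5 5-16 | P3 16-25 | P2 25-36 | P1 36-48 |
Completion: P1=48  P2=36  P3=25  P4=5  P5=16
Turnaround (C−A): P1=47  P2=31  P3=23  P4=5  P5=11
Turnaround = completion − arrival: P1=47, P2=31, P3=23, P4=5, P5=11
Total turnaround = 47 + 31 + 23 + 5 + 11 = 117

117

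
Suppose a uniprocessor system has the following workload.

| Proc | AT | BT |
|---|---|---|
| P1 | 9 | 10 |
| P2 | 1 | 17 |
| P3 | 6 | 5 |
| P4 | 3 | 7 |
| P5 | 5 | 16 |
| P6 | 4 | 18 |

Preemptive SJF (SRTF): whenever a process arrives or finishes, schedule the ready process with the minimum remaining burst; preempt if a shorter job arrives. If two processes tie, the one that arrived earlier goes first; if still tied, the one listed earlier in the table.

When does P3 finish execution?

15

Gantt: | idle 0-1 | P2 1-3 | P4 3-10 | P3 10-15 | P1 15-25 | P2 25-40 | P5 40-56 | P6 56-74 |
Completion: P1=25  P2=40  P3=15  P4=10  P5=56  P6=74
Turnaround (C−A): P1=16  P2=39  P3=9  P4=7  P5=51  P6=70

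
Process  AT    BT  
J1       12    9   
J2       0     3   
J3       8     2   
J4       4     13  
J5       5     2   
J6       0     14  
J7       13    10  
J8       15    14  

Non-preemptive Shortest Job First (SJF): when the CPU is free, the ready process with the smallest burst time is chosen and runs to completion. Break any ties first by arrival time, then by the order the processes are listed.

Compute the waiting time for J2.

0

Schedule: | J2 0-3 | J6 3-17 | J5 17-19 | J3 19-21 | J1 21-30 | J7 30-40 | J4 40-53 | J8 53-67 |
Completion: J1=30  J2=3  J3=21  J4=53  J5=19  J6=17  J7=40  J8=67
Waiting(J2) = turnaround − burst = 3 − 3 = 0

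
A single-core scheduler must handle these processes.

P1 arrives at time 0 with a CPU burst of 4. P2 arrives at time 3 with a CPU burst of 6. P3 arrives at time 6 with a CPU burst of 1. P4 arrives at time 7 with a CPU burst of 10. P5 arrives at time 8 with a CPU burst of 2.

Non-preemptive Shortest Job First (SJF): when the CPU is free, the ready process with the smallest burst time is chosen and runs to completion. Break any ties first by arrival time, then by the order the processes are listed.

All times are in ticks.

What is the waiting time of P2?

Gantt: | P1 0-4 | P2 4-10 | P3 10-11 | P5 11-13 | P4 13-23 |
Completion: P1=4  P2=10  P3=11  P4=23  P5=13
Turnaround (C−A): P1=4  P2=7  P3=5  P4=16  P5=5
Waiting(P2) = turnaround − burst = 7 − 6 = 1

1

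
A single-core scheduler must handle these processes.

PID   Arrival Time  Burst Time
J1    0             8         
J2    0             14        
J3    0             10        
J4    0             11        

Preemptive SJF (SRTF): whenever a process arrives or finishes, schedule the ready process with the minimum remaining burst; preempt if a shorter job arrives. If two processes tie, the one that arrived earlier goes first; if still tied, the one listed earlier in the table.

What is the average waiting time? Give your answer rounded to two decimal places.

13.75

Timeline: | J1 0-8 | J3 8-18 | J4 18-29 | J2 29-43 |
Completion: J1=8  J2=43  J3=18  J4=29
Waiting times: J1=0, J2=29, J3=8, J4=18
Average waiting = (0+29+8+18) / 4 = 55/4 = 13.75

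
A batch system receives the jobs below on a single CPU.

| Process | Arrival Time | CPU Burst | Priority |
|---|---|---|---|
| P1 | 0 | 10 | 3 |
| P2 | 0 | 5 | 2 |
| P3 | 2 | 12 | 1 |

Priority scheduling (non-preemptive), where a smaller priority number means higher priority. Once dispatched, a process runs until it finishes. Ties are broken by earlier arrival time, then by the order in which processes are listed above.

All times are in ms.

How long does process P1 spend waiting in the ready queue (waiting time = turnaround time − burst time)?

Timeline: | P2 0-5 | P3 5-17 | P1 17-27 |
Completion: P1=27  P2=5  P3=17
Waiting(P1) = turnaround − burst = 27 − 10 = 17

17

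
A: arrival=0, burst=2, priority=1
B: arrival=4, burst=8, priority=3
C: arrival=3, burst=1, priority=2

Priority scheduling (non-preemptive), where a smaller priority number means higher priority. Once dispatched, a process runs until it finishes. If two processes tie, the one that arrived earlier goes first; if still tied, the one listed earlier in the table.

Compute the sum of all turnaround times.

11

Timeline: | A 0-2 | idle 2-3 | C 3-4 | B 4-12 |
Completion: A=2  B=12  C=4
Turnaround (C−A): A=2  B=8  C=1
Turnaround = completion − arrival: A=2, B=8, C=1
Total turnaround = 2 + 8 + 1 = 11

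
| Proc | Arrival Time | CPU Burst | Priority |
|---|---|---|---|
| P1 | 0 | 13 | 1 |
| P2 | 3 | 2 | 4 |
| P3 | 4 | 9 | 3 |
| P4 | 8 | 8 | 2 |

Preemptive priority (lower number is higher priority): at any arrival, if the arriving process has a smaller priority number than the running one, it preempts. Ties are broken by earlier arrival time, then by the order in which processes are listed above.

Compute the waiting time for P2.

Timeline: | P1 0-13 | P4 13-21 | P3 21-30 | P2 30-32 |
Completion: P1=13  P2=32  P3=30  P4=21
Turnaround (C−A): P1=13  P2=29  P3=26  P4=13
Waiting(P2) = turnaround − burst = 29 − 2 = 27

27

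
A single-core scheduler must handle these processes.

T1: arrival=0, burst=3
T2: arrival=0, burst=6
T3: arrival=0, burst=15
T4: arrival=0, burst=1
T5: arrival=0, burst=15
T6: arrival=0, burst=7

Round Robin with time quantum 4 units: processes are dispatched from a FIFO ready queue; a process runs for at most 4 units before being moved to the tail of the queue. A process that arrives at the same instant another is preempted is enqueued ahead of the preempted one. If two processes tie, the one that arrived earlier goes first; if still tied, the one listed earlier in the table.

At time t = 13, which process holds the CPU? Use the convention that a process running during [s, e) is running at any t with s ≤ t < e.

T5

Timeline: | T1 0-3 | T2 3-7 | T3 7-11 | T4 11-12 | T5 12-16 | T6 16-20 | T2 20-22 | T3 22-26 | T5 26-30 | T6 30-33 | T3 33-37 | T5 37-41 | T3 41-44 | T5 44-47 |
Completion: T1=3  T2=22  T3=44  T4=12  T5=47  T6=33
Turnaround (C−A): T1=3  T2=22  T3=44  T4=12  T5=47  T6=33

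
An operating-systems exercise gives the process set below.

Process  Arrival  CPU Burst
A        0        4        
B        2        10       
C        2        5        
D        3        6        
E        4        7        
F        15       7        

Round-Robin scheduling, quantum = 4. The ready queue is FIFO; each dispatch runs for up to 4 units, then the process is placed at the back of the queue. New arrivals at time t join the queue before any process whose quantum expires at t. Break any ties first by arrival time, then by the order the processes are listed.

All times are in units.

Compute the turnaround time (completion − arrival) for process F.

Gantt: | A 0-4 | B 4-8 | C 8-12 | D 12-16 | E 16-20 | B 20-24 | C 24-25 | F 25-29 | D 29-31 | E 31-34 | B 34-36 | F 36-39 |
Completion: A=4  B=36  C=25  D=31  E=34  F=39
Turnaround(F) = completion − arrival = 39 − 15 = 24

24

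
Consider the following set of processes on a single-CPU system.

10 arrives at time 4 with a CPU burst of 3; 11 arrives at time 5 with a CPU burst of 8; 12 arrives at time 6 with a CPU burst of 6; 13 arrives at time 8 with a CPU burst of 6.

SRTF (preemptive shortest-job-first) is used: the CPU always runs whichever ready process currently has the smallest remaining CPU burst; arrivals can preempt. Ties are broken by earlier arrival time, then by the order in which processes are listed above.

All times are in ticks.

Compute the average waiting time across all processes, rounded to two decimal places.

5.00

Schedule: | idle 0-4 | 10 4-7 | 12 7-13 | 13 13-19 | 11 19-27 |
Completion: 10=7  11=27  12=13  13=19
Turnaround (C−A): 10=3  11=22  12=7  13=11
Waiting times: 10=0, 11=14, 12=1, 13=5
Average waiting = (0+14+1+5) / 4 = 20/4 = 5.00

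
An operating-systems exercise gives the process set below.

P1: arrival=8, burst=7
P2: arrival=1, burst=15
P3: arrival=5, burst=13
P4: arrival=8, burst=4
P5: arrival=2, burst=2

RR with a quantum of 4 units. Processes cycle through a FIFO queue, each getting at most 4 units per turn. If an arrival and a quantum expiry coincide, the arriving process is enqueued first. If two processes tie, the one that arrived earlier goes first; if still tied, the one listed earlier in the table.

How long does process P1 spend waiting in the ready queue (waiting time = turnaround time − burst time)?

Gantt: | idle 0-1 | P2 1-5 | P5 5-7 | P3 7-11 | P2 11-15 | P1 15-19 | P4 19-23 | P3 23-27 | P2 27-31 | P1 31-34 | P3 34-38 | P2 38-41 | P3 41-42 |
Completion: P1=34  P2=41  P3=42  P4=23  P5=7
Waiting(P1) = turnaround − burst = 26 − 7 = 19

19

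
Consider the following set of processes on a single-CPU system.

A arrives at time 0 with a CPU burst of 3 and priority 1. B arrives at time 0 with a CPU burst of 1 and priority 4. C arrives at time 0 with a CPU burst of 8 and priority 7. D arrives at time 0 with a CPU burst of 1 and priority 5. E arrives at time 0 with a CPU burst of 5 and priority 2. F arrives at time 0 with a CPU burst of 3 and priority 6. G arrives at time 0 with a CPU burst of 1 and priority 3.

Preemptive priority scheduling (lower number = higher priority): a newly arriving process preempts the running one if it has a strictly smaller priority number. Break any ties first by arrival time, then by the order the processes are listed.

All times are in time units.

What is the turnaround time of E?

Schedule: | A 0-3 | E 3-8 | G 8-9 | B 9-10 | D 10-11 | F 11-14 | C 14-22 |
Completion: A=3  B=10  C=22  D=11  E=8  F=14  G=9
Turnaround (C−A): A=3  B=10  C=22  D=11  E=8  F=14  G=9
Turnaround(E) = completion − arrival = 8 − 0 = 8

8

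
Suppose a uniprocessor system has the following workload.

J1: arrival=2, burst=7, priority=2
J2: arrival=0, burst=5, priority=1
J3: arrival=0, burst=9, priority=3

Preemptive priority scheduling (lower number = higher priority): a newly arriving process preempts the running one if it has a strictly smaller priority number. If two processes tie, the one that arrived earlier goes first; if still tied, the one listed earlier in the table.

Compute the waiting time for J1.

Gantt: | J2 0-5 | J1 5-12 | J3 12-21 |
Completion: J1=12  J2=5  J3=21
Turnaround (C−A): J1=10  J2=5  J3=21
Waiting(J1) = turnaround − burst = 10 − 7 = 3

3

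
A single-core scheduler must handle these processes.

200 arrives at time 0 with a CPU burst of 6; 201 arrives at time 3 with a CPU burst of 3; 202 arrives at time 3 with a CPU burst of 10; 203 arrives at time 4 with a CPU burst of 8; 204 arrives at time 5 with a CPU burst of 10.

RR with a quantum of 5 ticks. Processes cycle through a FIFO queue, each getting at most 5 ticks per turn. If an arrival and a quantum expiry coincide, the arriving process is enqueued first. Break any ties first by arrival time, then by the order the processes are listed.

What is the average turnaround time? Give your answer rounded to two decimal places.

23.00

Gantt: | 200 0-5 | 201 5-8 | 202 8-13 | 203 13-18 | 204 18-23 | 200 23-24 | 202 24-29 | 203 29-32 | 204 32-37 |
Completion: 200=24  201=8  202=29  203=32  204=37
Turnaround times: 200=24, 201=5, 202=26, 203=28, 204=32
Average turnaround = (24+5+26+28+32) / 5 = 115/5 = 23.00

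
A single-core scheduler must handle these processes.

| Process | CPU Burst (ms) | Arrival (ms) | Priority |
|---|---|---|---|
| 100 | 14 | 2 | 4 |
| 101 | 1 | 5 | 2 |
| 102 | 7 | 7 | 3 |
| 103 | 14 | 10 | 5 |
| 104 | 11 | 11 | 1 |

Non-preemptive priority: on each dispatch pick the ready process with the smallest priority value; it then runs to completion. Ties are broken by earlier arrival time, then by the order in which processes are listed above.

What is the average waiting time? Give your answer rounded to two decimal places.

14.60

Gantt: | idle 0-2 | 100 2-16 | 104 16-27 | 101 27-28 | 102 28-35 | 103 35-49 |
Completion: 100=16  101=28  102=35  103=49  104=27
Turnaround (C−A): 100=14  101=23  102=28  103=39  104=16
Waiting times: 100=0, 101=22, 102=21, 103=25, 104=5
Average waiting = (0+22+21+25+5) / 5 = 73/5 = 14.60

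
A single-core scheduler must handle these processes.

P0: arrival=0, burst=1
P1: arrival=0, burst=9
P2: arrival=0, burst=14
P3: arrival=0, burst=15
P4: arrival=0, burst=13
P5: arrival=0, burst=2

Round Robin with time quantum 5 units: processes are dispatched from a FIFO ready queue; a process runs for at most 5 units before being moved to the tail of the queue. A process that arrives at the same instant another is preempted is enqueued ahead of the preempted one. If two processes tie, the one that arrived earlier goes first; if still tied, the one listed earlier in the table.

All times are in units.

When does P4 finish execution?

54

Gantt: | P0 0-1 | P1 1-6 | P2 6-11 | P3 11-16 | P4 16-21 | P5 21-23 | P1 23-27 | P2 27-32 | P3 32-37 | P4 37-42 | P2 42-46 | P3 46-51 | P4 51-54 |
Completion: P0=1  P1=27  P2=46  P3=51  P4=54  P5=23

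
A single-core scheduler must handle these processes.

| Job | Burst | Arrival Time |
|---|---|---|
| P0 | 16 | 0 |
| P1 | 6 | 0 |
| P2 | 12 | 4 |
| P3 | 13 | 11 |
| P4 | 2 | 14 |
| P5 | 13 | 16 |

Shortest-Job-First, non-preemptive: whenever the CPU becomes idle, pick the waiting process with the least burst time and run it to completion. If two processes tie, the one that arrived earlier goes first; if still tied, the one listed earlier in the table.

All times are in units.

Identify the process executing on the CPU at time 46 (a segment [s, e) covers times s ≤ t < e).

P0

Timeline: | P1 0-6 | P2 6-18 | P4 18-20 | P3 20-33 | P5 33-46 | P0 46-62 |
Completion: P0=62  P1=6  P2=18  P3=33  P4=20  P5=46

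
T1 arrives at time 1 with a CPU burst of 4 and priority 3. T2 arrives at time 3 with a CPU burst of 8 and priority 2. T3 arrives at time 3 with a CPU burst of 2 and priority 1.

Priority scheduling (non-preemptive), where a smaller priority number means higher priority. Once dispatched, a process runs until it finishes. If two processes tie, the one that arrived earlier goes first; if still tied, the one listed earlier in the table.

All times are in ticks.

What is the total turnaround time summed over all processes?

20

Gantt: | idle 0-1 | T1 1-5 | T3 5-7 | T2 7-15 |
Completion: T1=5  T2=15  T3=7
Turnaround (C−A): T1=4  T2=12  T3=4
Turnaround = completion − arrival: T1=4, T2=12, T3=4
Total turnaround = 4 + 12 + 4 = 20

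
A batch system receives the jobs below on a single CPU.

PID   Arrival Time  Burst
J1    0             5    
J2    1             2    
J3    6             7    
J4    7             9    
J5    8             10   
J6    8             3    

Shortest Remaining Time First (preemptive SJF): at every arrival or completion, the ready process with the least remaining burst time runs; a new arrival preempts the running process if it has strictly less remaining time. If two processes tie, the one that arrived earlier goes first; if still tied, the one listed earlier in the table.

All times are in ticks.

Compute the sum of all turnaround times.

70

Timeline: | J1 0-1 | J2 1-3 | J1 3-7 | J3 7-8 | J6 8-11 | J3 11-17 | J4 17-26 | J5 26-36 |
Completion: J1=7  J2=3  J3=17  J4=26  J5=36  J6=11
Turnaround = completion − arrival: J1=7, J2=2, J3=11, J4=19, J5=28, J6=3
Total turnaround = 7 + 2 + 11 + 19 + 28 + 3 = 70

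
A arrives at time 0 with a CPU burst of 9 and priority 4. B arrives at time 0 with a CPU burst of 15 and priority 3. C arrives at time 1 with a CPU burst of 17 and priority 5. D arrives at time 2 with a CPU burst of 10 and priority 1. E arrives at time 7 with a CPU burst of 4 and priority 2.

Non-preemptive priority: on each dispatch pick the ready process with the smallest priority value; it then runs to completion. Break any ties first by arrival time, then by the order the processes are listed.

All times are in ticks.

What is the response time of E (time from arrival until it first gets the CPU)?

18

Schedule: | B 0-15 | D 15-25 | E 25-29 | A 29-38 | C 38-55 |
Completion: A=38  B=15  C=55  D=25  E=29
Response(E) = first start − arrival = 25 − 7 = 18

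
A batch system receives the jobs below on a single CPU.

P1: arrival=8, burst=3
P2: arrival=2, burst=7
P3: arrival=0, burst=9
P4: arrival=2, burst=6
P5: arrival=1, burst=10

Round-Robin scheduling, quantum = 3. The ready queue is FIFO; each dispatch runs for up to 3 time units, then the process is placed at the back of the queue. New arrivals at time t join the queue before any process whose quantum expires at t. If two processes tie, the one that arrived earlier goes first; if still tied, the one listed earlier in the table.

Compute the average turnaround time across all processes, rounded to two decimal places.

26.80

Gantt: | P3 0-3 | P5 3-6 | P2 6-9 | P4 9-12 | P3 12-15 | P5 15-18 | P1 18-21 | P2 21-24 | P4 24-27 | P3 27-30 | P5 30-33 | P2 33-34 | P5 34-35 |
Completion: P1=21  P2=34  P3=30  P4=27  P5=35
Turnaround times: P1=13, P2=32, P3=30, P4=25, P5=34
Average turnaround = (13+32+30+25+34) / 5 = 134/5 = 26.80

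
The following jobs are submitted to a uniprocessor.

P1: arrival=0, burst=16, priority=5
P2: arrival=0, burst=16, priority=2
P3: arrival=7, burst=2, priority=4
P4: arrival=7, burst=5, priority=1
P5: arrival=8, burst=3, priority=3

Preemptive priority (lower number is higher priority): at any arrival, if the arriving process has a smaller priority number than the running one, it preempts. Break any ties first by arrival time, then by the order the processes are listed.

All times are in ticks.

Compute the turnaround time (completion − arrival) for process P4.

5

Timeline: | P2 0-7 | P4 7-12 | P2 12-21 | P5 21-24 | P3 24-26 | P1 26-42 |
Completion: P1=42  P2=21  P3=26  P4=12  P5=24
Turnaround (C−A): P1=42  P2=21  P3=19  P4=5  P5=16
Turnaround(P4) = completion − arrival = 12 − 7 = 5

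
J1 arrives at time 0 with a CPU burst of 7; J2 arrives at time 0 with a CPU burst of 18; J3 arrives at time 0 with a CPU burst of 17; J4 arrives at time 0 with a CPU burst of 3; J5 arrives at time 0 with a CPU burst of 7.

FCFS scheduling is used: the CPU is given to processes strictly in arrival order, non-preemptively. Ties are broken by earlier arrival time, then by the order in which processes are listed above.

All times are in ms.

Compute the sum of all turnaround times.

Schedule: | J1 0-7 | J2 7-25 | J3 25-42 | J4 42-45 | J5 45-52 |
Completion: J1=7  J2=25  J3=42  J4=45  J5=52
Turnaround = completion − arrival: J1=7, J2=25, J3=42, J4=45, J5=52
Total turnaround = 7 + 25 + 42 + 45 + 52 = 171

171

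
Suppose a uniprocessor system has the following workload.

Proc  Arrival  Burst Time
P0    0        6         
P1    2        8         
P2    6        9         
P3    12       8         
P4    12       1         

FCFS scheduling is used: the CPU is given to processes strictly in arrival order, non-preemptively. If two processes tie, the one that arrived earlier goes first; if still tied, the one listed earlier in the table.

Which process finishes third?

Timeline: | P0 0-6 | P1 6-14 | P2 14-23 | P3 23-31 | P4 31-32 |
Completion: P0=6  P1=14  P2=23  P3=31  P4=32
Turnaround (C−A): P0=6  P1=12  P2=17  P3=19  P4=20
Finish order: P0 → P1 → P2 → P3 → P4

P2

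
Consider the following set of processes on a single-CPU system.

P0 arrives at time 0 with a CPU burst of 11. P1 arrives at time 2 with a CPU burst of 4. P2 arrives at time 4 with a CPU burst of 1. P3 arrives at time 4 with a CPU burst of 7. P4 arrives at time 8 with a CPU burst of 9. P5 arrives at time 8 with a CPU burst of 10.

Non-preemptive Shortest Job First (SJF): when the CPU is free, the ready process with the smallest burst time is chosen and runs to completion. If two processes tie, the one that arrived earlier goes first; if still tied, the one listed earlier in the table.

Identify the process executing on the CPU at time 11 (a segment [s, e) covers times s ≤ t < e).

Gantt: | P0 0-11 | P2 11-12 | P1 12-16 | P3 16-23 | P4 23-32 | P5 32-42 |
Completion: P0=11  P1=16  P2=12  P3=23  P4=32  P5=42

P2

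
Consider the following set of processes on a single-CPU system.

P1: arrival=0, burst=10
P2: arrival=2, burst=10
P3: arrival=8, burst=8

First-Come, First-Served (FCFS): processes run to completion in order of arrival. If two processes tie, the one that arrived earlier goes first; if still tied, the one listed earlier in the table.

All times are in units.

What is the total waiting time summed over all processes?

20

Timeline: | P1 0-10 | P2 10-20 | P3 20-28 |
Completion: P1=10  P2=20  P3=28
Turnaround (C−A): P1=10  P2=18  P3=20
Waiting = turnaround − burst: P1=0, P2=8, P3=12
Total waiting = 0 + 8 + 12 = 20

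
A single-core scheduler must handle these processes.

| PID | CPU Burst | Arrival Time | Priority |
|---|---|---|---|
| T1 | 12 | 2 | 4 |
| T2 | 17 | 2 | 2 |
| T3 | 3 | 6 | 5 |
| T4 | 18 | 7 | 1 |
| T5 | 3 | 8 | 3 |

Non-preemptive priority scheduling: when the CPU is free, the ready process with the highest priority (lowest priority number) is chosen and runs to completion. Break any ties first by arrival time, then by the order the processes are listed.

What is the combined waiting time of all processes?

Schedule: | idle 0-2 | T2 2-19 | T4 19-37 | T5 37-40 | T1 40-52 | T3 52-55 |
Completion: T1=52  T2=19  T3=55  T4=37  T5=40
Turnaround (C−A): T1=50  T2=17  T3=49  T4=30  T5=32
Waiting = turnaround − burst: T1=38, T2=0, T3=46, T4=12, T5=29
Total waiting = 38 + 0 + 46 + 12 + 29 = 125

125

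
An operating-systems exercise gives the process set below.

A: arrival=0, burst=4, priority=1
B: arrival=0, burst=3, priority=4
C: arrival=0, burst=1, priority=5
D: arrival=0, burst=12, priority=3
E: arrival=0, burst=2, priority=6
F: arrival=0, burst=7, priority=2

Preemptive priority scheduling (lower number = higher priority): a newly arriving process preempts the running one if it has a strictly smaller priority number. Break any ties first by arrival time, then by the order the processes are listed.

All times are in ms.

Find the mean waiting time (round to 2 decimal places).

15.17

Timeline: | A 0-4 | F 4-11 | D 11-23 | B 23-26 | C 26-27 | E 27-29 |
Completion: A=4  B=26  C=27  D=23  E=29  F=11
Turnaround (C−A): A=4  B=26  C=27  D=23  E=29  F=11
Waiting times: A=0, B=23, C=26, D=11, E=27, F=4
Average waiting = (0+23+26+11+27+4) / 6 = 91/6 = 15.17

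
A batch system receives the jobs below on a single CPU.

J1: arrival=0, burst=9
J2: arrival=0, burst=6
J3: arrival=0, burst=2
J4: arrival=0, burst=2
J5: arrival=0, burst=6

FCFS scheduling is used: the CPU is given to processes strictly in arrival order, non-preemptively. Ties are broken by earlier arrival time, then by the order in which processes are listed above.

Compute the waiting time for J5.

Gantt: | J1 0-9 | J2 9-15 | J3 15-17 | J4 17-19 | J5 19-25 |
Completion: J1=9  J2=15  J3=17  J4=19  J5=25
Turnaround (C−A): J1=9  J2=15  J3=17  J4=19  J5=25
Waiting(J5) = turnaround − burst = 25 − 6 = 19

19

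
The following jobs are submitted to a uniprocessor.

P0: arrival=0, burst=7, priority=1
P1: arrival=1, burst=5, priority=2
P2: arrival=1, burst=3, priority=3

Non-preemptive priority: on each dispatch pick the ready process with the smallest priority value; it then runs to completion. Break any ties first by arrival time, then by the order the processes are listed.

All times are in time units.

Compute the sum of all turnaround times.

Timeline: | P0 0-7 | P1 7-12 | P2 12-15 |
Completion: P0=7  P1=12  P2=15
Turnaround = completion − arrival: P0=7, P1=11, P2=14
Total turnaround = 7 + 11 + 14 = 32

32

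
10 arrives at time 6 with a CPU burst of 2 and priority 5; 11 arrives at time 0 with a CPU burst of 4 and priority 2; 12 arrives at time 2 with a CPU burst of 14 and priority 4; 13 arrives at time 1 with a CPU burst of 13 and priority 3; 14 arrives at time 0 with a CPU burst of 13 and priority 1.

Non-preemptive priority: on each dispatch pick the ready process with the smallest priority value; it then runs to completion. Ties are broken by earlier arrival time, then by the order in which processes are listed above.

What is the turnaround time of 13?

Timeline: | 14 0-13 | 11 13-17 | 13 17-30 | 12 30-44 | 10 44-46 |
Completion: 10=46  11=17  12=44  13=30  14=13
Turnaround (C−A): 10=40  11=17  12=42  13=29  14=13
Turnaround(13) = completion − arrival = 30 − 1 = 29

29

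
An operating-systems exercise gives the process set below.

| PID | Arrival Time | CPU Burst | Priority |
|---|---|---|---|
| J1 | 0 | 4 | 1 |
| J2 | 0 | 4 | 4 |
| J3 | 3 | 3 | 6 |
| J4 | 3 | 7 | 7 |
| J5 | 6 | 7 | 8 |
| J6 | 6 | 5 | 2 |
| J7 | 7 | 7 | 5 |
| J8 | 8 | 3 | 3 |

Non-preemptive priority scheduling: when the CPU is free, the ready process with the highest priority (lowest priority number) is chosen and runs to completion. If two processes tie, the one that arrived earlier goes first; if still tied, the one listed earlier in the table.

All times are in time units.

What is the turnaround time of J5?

34

Gantt: | J1 0-4 | J2 4-8 | J6 8-13 | J8 13-16 | J7 16-23 | J3 23-26 | J4 26-33 | J5 33-40 |
Completion: J1=4  J2=8  J3=26  J4=33  J5=40  J6=13  J7=23  J8=16
Turnaround(J5) = completion − arrival = 40 − 6 = 34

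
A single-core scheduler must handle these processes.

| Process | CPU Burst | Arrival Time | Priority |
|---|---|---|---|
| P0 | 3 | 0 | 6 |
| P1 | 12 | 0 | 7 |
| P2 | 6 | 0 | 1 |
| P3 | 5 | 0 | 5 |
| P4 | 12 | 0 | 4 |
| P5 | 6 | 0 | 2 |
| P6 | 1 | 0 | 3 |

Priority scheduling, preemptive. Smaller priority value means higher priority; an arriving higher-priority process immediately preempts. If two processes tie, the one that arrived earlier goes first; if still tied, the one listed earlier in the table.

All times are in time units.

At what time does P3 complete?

30

Gantt: | P2 0-6 | P5 6-12 | P6 12-13 | P4 13-25 | P3 25-30 | P0 30-33 | P1 33-45 |
Completion: P0=33  P1=45  P2=6  P3=30  P4=25  P5=12  P6=13
Turnaround (C−A): P0=33  P1=45  P2=6  P3=30  P4=25  P5=12  P6=13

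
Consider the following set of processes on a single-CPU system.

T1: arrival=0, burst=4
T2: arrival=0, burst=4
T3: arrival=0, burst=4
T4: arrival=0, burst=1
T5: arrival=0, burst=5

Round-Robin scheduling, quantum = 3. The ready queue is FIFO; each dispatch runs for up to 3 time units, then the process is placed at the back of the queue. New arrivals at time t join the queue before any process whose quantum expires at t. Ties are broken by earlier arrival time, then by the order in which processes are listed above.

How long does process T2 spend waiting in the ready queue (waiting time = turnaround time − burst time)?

Schedule: | T1 0-3 | T2 3-6 | T3 6-9 | T4 9-10 | T5 10-13 | T1 13-14 | T2 14-15 | T3 15-16 | T5 16-18 |
Completion: T1=14  T2=15  T3=16  T4=10  T5=18
Turnaround (C−A): T1=14  T2=15  T3=16  T4=10  T5=18
Waiting(T2) = turnaround − burst = 15 − 4 = 11

11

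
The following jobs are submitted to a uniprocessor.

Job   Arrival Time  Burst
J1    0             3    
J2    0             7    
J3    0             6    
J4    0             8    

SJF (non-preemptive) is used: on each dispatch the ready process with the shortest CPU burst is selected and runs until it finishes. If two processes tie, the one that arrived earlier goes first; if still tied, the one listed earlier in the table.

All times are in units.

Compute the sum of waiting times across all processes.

Schedule: | J1 0-3 | J3 3-9 | J2 9-16 | J4 16-24 |
Completion: J1=3  J2=16  J3=9  J4=24
Turnaround (C−A): J1=3  J2=16  J3=9  J4=24
Waiting = turnaround − burst: J1=0, J2=9, J3=3, J4=16
Total waiting = 0 + 9 + 3 + 16 = 28

28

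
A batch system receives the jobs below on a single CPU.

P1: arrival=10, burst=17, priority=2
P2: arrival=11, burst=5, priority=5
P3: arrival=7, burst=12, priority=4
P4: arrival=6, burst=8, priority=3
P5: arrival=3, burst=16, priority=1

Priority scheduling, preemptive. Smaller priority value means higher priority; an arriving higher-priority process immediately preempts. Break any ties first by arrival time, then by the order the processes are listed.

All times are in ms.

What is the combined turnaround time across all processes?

Schedule: | idle 0-3 | P5 3-19 | P1 19-36 | P4 36-44 | P3 44-56 | P2 56-61 |
Completion: P1=36  P2=61  P3=56  P4=44  P5=19
Turnaround (C−A): P1=26  P2=50  P3=49  P4=38  P5=16
Turnaround = completion − arrival: P1=26, P2=50, P3=49, P4=38, P5=16
Total turnaround = 26 + 50 + 49 + 38 + 16 = 179

179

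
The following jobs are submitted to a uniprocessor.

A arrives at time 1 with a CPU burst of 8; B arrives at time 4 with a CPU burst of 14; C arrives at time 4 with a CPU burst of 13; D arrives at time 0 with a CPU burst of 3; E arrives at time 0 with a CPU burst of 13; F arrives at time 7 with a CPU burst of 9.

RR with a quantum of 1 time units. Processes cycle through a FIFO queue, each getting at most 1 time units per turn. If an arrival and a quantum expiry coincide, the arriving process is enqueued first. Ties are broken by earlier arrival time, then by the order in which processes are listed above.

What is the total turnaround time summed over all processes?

252

Timeline: | D 0-1 | E 1-2 | A 2-3 | D 3-4 | E 4-5 | A 5-6 | B 6-7 | C 7-8 | D 8-9 | E 9-10 | A 10-11 | F 11-12 | B 12-13 | C 13-14 | E 14-15 | A 15-16 | F 16-17 | B 17-18 | C 18-19 | E 19-20 | A 20-21 | F 21-22 | B 22-23 | C 23-24 | E 24-25 | A 25-26 | F 26-27 | B 27-28 | C 28-29 | E 29-30 | A 30-31 | F 31-32 | B 32-33 | C 33-34 | E 34-35 | A 35-36 | F 36-37 | B 37-38 | C 38-39 | E 39-40 | F 40-41 | B 41-42 | C 42-43 | E 43-44 | F 44-45 | B 45-46 | C 46-47 | E 47-48 | F 48-49 | B 49-50 | C 50-51 | E 51-52 | B 52-53 | C 53-54 | E 54-55 | B 55-56 | C 56-57 | B 57-58 | C 58-59 | B 59-60 |
Completion: A=36  B=60  C=59  D=9  E=55  F=49
Turnaround = completion − arrival: A=35, B=56, C=55, D=9, E=55, F=42
Total turnaround = 35 + 56 + 55 + 9 + 55 + 42 = 252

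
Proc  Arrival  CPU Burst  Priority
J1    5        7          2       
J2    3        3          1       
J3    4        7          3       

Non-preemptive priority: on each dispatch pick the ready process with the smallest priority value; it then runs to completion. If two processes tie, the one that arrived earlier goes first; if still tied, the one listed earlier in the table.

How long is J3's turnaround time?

Schedule: | idle 0-3 | J2 3-6 | J1 6-13 | J3 13-20 |
Completion: J1=13  J2=6  J3=20
Turnaround(J3) = completion − arrival = 20 − 4 = 16

16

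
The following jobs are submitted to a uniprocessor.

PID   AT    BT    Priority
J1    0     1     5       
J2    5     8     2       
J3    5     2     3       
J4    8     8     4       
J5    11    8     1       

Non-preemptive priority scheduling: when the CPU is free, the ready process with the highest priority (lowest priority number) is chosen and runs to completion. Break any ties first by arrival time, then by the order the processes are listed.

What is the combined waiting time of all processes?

Schedule: | J1 0-1 | idle 1-5 | J2 5-13 | J5 13-21 | J3 21-23 | J4 23-31 |
Completion: J1=1  J2=13  J3=23  J4=31  J5=21
Waiting = turnaround − burst: J1=0, J2=0, J3=16, J4=15, J5=2
Total waiting = 0 + 0 + 16 + 15 + 2 = 33

33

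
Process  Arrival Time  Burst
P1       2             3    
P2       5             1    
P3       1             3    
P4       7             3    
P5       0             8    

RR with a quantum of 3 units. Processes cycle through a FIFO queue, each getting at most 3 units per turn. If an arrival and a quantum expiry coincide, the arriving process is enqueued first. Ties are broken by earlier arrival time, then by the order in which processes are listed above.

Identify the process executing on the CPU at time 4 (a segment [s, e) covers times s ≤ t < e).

Timeline: | P5 0-3 | P3 3-6 | P1 6-9 | P5 9-12 | P2 12-13 | P4 13-16 | P5 16-18 |
Completion: P1=9  P2=13  P3=6  P4=16  P5=18
Turnaround (C−A): P1=7  P2=8  P3=5  P4=9  P5=18

P3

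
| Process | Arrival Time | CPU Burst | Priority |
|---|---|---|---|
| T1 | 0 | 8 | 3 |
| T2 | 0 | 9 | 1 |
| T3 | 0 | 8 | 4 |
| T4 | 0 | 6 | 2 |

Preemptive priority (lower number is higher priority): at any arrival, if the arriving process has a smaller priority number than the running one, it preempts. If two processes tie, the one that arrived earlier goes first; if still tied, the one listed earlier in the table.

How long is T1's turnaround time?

23

Gantt: | T2 0-9 | T4 9-15 | T1 15-23 | T3 23-31 |
Completion: T1=23  T2=9  T3=31  T4=15
Turnaround(T1) = completion − arrival = 23 − 0 = 23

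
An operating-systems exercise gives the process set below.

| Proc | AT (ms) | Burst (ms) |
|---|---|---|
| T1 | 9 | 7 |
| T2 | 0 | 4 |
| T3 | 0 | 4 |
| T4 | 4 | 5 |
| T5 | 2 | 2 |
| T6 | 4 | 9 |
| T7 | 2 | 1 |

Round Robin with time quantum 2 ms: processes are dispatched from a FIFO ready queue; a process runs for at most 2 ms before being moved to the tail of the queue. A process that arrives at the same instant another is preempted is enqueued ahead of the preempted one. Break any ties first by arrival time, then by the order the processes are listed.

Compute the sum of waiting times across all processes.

71

Schedule: | T2 0-2 | T3 2-4 | T5 4-6 | T7 6-7 | T2 7-9 | T4 9-11 | T6 11-13 | T3 13-15 | T1 15-17 | T4 17-19 | T6 19-21 | T1 21-23 | T4 23-24 | T6 24-26 | T1 26-28 | T6 28-30 | T1 30-31 | T6 31-32 |
Completion: T1=31  T2=9  T3=15  T4=24  T5=6  T6=32  T7=7
Waiting = turnaround − burst: T1=15, T2=5, T3=11, T4=15, T5=2, T6=19, T7=4
Total waiting = 15 + 5 + 11 + 15 + 2 + 19 + 4 = 71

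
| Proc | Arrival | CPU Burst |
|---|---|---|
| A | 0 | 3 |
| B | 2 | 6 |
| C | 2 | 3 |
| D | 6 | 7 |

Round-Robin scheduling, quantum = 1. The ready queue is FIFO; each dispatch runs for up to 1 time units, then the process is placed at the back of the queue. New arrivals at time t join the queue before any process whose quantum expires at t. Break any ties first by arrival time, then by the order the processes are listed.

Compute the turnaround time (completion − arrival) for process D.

Gantt: | A 0-2 | B 2-3 | C 3-4 | A 4-5 | B 5-6 | C 6-7 | D 7-8 | B 8-9 | C 9-10 | D 10-11 | B 11-12 | D 12-13 | B 13-14 | D 14-15 | B 15-16 | D 16-19 |
Completion: A=5  B=16  C=10  D=19
Turnaround (C−A): A=5  B=14  C=8  D=13
Turnaround(D) = completion − arrival = 19 − 6 = 13

13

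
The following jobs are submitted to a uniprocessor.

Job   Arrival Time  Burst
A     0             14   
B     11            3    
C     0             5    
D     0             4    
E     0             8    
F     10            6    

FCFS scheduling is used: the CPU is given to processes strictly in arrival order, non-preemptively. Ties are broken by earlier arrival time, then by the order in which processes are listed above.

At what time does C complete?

Schedule: | A 0-14 | C 14-19 | D 19-23 | E 23-31 | F 31-37 | B 37-40 |
Completion: A=14  B=40  C=19  D=23  E=31  F=37

19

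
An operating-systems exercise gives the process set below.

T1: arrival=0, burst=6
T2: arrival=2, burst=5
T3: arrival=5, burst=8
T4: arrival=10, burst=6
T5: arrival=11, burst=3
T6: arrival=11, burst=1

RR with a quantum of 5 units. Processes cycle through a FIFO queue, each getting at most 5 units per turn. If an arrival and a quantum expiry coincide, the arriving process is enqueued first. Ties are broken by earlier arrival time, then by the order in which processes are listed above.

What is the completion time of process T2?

10

Schedule: | T1 0-5 | T2 5-10 | T3 10-15 | T1 15-16 | T4 16-21 | T5 21-24 | T6 24-25 | T3 25-28 | T4 28-29 |
Completion: T1=16  T2=10  T3=28  T4=29  T5=24  T6=25
Turnaround (C−A): T1=16  T2=8  T3=23  T4=19  T5=13  T6=14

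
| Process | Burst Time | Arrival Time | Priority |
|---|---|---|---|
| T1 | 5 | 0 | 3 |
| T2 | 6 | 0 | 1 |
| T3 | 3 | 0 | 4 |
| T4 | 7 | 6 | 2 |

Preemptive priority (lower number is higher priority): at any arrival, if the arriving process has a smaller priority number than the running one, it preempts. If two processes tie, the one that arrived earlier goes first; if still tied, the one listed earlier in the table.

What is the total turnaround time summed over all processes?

Timeline: | T2 0-6 | T4 6-13 | T1 13-18 | T3 18-21 |
Completion: T1=18  T2=6  T3=21  T4=13
Turnaround (C−A): T1=18  T2=6  T3=21  T4=7
Turnaround = completion − arrival: T1=18, T2=6, T3=21, T4=7
Total turnaround = 18 + 6 + 21 + 7 = 52

52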